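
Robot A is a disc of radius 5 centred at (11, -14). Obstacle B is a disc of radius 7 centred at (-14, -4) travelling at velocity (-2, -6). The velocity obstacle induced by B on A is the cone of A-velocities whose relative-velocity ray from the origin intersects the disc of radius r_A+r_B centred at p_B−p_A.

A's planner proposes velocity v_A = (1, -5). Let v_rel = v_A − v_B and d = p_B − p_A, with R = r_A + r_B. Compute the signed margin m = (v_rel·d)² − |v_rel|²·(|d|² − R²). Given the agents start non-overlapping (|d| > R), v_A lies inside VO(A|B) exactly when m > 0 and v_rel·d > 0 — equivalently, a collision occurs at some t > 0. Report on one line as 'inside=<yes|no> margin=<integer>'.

d = (-25, 10),  |d|² = 725;  R = 5+7 = 12,  c = 725−12² = 581
v_rel = (3, 1),  |v_rel|² = 10;  v_rel·d = (3)·(-25) + (1)·(10) = -65
10·t² + 130·t + 581 = 0  ⇒  m = (-65)² − 10·581 = -1585
m = -1585 < 0,  v_rel·d = -65 < 0  ⇒  outside

inside=no margin=-1585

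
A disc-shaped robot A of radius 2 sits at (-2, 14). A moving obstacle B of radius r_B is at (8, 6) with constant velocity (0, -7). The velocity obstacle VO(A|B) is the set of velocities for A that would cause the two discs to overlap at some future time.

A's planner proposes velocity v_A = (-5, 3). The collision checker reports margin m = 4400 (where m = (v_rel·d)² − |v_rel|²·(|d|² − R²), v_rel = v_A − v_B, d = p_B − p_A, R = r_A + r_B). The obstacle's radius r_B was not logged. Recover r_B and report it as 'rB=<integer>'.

m = 4400
d = (10, -8);  v_rel = (-5, 10),  |v_rel|² = 125
v_rel×d = (-5)·(-8) − (10)·(10) = -60
since m = R²·125 − (-60)²:  R² = (3600 + 4400) / 125 = 64
R = √64 = 8  ⇒  r_B = 8 − 2 = 6

rB=6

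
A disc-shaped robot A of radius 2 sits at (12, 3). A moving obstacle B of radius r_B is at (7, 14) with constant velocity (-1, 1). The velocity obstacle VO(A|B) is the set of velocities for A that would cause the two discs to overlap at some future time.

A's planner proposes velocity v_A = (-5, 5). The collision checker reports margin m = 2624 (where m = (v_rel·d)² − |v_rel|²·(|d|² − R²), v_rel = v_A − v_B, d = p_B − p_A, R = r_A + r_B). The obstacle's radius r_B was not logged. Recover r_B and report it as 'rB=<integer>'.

m = 2624
d = (-5, 11);  v_rel = (-4, 4),  |v_rel|² = 32
v_rel×d = (-4)·(11) − (4)·(-5) = -24
since m = R²·32 − (-24)²:  R² = (576 + 2624) / 32 = 100
R = √100 = 10  ⇒  r_B = 10 − 2 = 8

rB=8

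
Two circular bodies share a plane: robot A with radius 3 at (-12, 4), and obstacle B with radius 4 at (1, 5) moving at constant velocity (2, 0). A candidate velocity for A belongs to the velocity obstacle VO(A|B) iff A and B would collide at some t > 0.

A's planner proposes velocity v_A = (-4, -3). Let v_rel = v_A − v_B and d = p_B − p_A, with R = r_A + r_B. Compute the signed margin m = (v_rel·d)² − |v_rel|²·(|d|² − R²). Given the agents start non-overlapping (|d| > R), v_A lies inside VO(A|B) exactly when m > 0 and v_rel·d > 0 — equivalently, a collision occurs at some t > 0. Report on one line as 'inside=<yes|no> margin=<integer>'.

d = (13, 1),  |d|² = 170;  R = 3+4 = 7,  c = 170−7² = 121
v_rel = (-6, -3),  |v_rel|² = 45;  v_rel·d = (-6)·(13) + (-3)·(1) = -81
45·t² + 162·t + 121 = 0  ⇒  m = (-81)² − 45·121 = 1116
m = 1116 > 0,  v_rel·d = -81 < 0  ⇒  outside

inside=no margin=1116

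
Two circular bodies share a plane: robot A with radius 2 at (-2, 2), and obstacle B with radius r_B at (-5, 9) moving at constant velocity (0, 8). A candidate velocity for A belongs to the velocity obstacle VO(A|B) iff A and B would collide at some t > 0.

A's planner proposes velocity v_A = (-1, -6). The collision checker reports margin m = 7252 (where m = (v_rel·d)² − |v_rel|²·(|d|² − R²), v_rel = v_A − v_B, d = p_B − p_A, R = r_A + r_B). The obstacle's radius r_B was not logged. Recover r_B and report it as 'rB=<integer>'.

m = 7252
d = (-3, 7);  v_rel = (-1, -14),  |v_rel|² = 197
v_rel×d = (-1)·(7) − (-14)·(-3) = -49
since m = R²·197 − (-49)²:  R² = (2401 + 7252) / 197 = 49
R = √49 = 7  ⇒  r_B = 7 − 2 = 5

rB=5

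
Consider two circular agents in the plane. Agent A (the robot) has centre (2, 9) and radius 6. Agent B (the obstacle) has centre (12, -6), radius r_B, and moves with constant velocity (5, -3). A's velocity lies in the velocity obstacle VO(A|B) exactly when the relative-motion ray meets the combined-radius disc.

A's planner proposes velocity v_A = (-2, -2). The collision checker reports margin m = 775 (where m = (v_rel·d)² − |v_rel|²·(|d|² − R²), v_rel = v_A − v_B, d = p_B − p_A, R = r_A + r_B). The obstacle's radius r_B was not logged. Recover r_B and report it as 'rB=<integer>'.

m = 775
d = (10, -15);  v_rel = (-7, 1),  |v_rel|² = 50
v_rel×d = (-7)·(-15) − (1)·(10) = 95
since m = R²·50 − 95²:  R² = (9025 + 775) / 50 = 196
R = √196 = 14  ⇒  r_B = 14 − 6 = 8

rB=8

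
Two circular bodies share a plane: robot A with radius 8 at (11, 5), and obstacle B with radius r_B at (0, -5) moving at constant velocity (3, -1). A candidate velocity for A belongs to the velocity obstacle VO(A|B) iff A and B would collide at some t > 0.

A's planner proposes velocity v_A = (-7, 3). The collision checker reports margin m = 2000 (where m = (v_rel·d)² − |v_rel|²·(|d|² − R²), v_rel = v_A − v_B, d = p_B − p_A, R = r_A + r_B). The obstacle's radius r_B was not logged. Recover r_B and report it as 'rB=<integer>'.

m = 2000
d = (-11, -10);  v_rel = (-10, 4),  |v_rel|² = 116
v_rel×d = (-10)·(-10) − (4)·(-11) = 144
since m = R²·116 − 144²:  R² = (20736 + 2000) / 116 = 196
R = √196 = 14  ⇒  r_B = 14 − 8 = 6

rB=6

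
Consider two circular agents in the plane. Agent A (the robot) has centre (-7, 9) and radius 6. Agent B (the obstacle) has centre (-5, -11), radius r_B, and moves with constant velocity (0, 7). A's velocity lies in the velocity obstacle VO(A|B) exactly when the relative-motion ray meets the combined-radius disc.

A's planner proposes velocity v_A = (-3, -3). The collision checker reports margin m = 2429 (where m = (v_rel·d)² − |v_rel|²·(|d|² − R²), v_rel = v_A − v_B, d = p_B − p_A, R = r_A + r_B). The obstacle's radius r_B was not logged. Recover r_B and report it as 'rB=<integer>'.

m = 2429
d = (2, -20);  v_rel = (-3, -10),  |v_rel|² = 109
v_rel×d = (-3)·(-20) − (-10)·(2) = 80
since m = R²·109 − 80²:  R² = (6400 + 2429) / 109 = 81
R = √81 = 9  ⇒  r_B = 9 − 6 = 3

rB=3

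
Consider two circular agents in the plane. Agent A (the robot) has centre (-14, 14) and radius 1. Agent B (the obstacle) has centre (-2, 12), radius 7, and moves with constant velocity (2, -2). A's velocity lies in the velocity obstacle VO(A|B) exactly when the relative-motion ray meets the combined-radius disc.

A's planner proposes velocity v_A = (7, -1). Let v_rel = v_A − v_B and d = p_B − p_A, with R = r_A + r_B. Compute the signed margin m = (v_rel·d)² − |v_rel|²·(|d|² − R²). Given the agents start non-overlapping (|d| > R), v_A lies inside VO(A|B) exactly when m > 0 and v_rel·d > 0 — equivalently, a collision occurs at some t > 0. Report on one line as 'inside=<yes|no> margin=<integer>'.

d = (12, -2),  |d|² = 148;  R = 1+7 = 8,  c = 148−8² = 84
v_rel = (5, 1),  |v_rel|² = 26;  v_rel·d = (5)·(12) + (1)·(-2) = 58
26·t² − 116·t + 84 = 0  ⇒  m = 58² − 26·84 = 1180
m = 1180 > 0,  v_rel·d = 58 > 0  ⇒  inside

inside=yes margin=1180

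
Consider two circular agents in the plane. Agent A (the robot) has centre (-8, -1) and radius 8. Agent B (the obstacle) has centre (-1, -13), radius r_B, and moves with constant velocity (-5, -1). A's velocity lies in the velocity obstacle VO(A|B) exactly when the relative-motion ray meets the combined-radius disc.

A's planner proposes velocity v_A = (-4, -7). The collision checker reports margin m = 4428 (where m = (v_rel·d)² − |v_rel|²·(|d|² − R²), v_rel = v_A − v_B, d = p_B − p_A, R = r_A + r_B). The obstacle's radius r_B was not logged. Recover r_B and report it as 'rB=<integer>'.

m = 4428
d = (7, -12);  v_rel = (1, -6),  |v_rel|² = 37
v_rel×d = (1)·(-12) − (-6)·(7) = 30
since m = R²·37 − 30²:  R² = (900 + 4428) / 37 = 144
R = √144 = 12  ⇒  r_B = 12 − 8 = 4

rB=4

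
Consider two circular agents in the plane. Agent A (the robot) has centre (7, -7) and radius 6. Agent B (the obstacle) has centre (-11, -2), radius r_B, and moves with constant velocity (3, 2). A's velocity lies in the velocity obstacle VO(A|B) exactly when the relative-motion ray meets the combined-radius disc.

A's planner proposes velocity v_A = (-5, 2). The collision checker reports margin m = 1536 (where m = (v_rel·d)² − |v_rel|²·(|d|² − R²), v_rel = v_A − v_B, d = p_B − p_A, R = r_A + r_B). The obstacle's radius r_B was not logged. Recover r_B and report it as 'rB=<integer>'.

m = 1536
d = (-18, 5);  v_rel = (-8, 0),  |v_rel|² = 64
v_rel×d = (-8)·(5) − (0)·(-18) = -40
since m = R²·64 − (-40)²:  R² = (1600 + 1536) / 64 = 49
R = √49 = 7  ⇒  r_B = 7 − 6 = 1

rB=1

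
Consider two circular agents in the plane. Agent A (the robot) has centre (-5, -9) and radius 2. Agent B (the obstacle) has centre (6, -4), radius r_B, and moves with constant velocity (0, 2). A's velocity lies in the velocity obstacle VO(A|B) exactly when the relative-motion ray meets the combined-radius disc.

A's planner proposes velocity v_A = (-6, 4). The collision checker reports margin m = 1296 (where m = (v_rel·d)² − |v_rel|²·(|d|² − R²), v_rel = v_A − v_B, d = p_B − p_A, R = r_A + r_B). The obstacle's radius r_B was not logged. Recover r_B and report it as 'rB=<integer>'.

m = 1296
d = (11, 5);  v_rel = (-6, 2),  |v_rel|² = 40
v_rel×d = (-6)·(5) − (2)·(11) = -52
since m = R²·40 − (-52)²:  R² = (2704 + 1296) / 40 = 100
R = √100 = 10  ⇒  r_B = 10 − 2 = 8

rB=8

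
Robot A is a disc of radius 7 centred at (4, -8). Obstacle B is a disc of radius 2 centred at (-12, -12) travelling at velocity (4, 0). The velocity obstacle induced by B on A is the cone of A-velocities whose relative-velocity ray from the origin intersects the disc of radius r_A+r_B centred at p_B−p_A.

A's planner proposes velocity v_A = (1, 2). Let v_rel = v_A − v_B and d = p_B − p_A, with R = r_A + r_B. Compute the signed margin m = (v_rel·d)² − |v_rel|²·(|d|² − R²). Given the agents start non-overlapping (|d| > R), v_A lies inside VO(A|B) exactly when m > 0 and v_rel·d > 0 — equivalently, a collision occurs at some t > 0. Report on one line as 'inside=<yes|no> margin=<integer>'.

d = (-16, -4),  |d|² = 272;  R = 7+2 = 9,  c = 272−9² = 191
v_rel = (-3, 2),  |v_rel|² = 13;  v_rel·d = (-3)·(-16) + (2)·(-4) = 40
13·t² − 80·t + 191 = 0  ⇒  m = 40² − 13·191 = -883
m = -883 < 0,  v_rel·d = 40 > 0  ⇒  outside

inside=no margin=-883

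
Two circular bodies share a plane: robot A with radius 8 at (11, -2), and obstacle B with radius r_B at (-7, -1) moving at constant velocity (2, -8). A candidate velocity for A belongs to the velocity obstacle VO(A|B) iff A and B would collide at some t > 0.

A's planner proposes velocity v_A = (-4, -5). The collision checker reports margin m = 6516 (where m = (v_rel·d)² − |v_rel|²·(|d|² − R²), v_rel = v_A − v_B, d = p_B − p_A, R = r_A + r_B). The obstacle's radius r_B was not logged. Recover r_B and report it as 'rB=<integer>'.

m = 6516
d = (-18, 1);  v_rel = (-6, 3),  |v_rel|² = 45
v_rel×d = (-6)·(1) − (3)·(-18) = 48
since m = R²·45 − 48²:  R² = (2304 + 6516) / 45 = 196
R = √196 = 14  ⇒  r_B = 14 − 8 = 6

rB=6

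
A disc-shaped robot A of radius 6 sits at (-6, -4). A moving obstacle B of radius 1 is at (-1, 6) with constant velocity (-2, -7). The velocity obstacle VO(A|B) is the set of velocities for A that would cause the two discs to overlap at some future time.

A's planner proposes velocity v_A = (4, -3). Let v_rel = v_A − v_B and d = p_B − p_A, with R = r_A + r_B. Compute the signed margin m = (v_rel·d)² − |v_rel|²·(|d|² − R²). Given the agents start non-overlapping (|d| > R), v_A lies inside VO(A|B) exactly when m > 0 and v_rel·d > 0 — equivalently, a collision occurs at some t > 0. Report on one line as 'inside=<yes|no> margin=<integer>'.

d = (5, 10),  |d|² = 125;  R = 6+1 = 7,  c = 125−7² = 76
v_rel = (6, 4),  |v_rel|² = 52;  v_rel·d = (6)·(5) + (4)·(10) = 70
52·t² − 140·t + 76 = 0  ⇒  m = 70² − 52·76 = 948
m = 948 > 0,  v_rel·d = 70 > 0  ⇒  inside

inside=yes margin=948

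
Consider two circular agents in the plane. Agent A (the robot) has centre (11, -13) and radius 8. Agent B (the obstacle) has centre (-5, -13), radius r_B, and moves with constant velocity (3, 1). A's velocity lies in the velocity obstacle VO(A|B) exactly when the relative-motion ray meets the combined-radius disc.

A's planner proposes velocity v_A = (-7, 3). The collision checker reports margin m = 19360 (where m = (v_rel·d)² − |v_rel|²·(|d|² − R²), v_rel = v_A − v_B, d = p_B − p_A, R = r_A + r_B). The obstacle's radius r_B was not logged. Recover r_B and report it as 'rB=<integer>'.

m = 19360
d = (-16, 0);  v_rel = (-10, 2),  |v_rel|² = 104
v_rel×d = (-10)·(0) − (2)·(-16) = 32
since m = R²·104 − 32²:  R² = (1024 + 19360) / 104 = 196
R = √196 = 14  ⇒  r_B = 14 − 8 = 6

rB=6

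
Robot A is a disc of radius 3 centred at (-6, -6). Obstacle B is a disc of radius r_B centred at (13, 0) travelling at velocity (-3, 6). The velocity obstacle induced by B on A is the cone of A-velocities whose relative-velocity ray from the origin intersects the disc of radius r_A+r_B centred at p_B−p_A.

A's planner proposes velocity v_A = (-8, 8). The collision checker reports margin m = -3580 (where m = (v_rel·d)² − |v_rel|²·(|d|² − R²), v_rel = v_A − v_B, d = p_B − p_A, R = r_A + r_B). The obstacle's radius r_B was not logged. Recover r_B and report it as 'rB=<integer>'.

m = -3580
d = (19, 6);  v_rel = (-5, 2),  |v_rel|² = 29
v_rel×d = (-5)·(6) − (2)·(19) = -68
since m = R²·29 − (-68)²:  R² = (4624 + -3580) / 29 = 36
R = √36 = 6  ⇒  r_B = 6 − 3 = 3

rB=3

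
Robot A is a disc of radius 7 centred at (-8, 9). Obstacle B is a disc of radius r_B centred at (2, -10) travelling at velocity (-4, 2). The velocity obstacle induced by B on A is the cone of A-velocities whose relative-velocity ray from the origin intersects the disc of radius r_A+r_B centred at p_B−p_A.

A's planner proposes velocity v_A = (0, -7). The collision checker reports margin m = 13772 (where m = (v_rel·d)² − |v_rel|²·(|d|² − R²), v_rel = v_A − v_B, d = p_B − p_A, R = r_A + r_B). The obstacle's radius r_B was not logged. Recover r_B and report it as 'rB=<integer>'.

m = 13772
d = (10, -19);  v_rel = (4, -9),  |v_rel|² = 97
v_rel×d = (4)·(-19) − (-9)·(10) = 14
since m = R²·97 − 14²:  R² = (196 + 13772) / 97 = 144
R = √144 = 12  ⇒  r_B = 12 − 7 = 5

rB=5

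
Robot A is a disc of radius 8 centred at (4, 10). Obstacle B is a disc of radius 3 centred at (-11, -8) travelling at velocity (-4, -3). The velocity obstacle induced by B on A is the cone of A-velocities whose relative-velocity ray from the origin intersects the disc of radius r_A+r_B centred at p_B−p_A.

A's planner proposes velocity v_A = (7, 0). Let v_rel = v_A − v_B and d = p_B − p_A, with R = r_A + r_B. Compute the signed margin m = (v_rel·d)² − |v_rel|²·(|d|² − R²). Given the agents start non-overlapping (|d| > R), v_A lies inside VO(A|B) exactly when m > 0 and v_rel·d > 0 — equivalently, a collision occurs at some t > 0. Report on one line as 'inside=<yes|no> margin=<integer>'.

d = (-15, -18),  |d|² = 549;  R = 8+3 = 11,  c = 549−11² = 428
v_rel = (11, 3),  |v_rel|² = 130;  v_rel·d = (11)·(-15) + (3)·(-18) = -219
130·t² + 438·t + 428 = 0  ⇒  m = (-219)² − 130·428 = -7679
m = -7679 < 0,  v_rel·d = -219 < 0  ⇒  outside

inside=no margin=-7679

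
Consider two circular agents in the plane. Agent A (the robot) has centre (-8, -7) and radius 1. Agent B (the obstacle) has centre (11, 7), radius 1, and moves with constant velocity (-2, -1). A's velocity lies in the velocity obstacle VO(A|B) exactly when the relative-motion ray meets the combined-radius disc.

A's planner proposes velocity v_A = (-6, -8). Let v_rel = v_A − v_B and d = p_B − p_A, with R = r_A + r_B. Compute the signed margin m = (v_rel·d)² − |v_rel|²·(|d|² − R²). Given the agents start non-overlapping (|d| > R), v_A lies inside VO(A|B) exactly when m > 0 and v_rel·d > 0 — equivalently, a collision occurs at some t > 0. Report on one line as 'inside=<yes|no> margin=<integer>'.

d = (19, 14),  |d|² = 557;  R = 1+1 = 2,  c = 557−2² = 553
v_rel = (-4, -7),  |v_rel|² = 65;  v_rel·d = (-4)·(19) + (-7)·(14) = -174
65·t² + 348·t + 553 = 0  ⇒  m = (-174)² − 65·553 = -5669
m = -5669 < 0,  v_rel·d = -174 < 0  ⇒  outside

inside=no margin=-5669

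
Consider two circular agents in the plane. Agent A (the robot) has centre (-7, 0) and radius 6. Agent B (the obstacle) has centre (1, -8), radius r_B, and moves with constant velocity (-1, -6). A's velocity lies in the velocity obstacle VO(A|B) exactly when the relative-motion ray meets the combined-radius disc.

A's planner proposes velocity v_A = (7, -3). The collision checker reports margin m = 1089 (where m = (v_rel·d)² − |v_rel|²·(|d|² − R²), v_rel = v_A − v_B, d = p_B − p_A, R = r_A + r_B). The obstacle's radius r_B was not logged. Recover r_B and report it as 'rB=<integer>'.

m = 1089
d = (8, -8);  v_rel = (8, 3),  |v_rel|² = 73
v_rel×d = (8)·(-8) − (3)·(8) = -88
since m = R²·73 − (-88)²:  R² = (7744 + 1089) / 73 = 121
R = √121 = 11  ⇒  r_B = 11 − 6 = 5

rB=5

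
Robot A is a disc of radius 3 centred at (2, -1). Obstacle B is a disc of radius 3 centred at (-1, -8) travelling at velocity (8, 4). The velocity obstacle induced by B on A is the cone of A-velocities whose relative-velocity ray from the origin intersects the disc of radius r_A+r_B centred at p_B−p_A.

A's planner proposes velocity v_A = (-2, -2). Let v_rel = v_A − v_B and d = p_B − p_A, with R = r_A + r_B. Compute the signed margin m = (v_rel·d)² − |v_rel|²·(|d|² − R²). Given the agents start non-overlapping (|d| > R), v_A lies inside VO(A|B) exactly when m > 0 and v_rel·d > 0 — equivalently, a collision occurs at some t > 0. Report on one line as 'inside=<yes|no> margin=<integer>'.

d = (-3, -7),  |d|² = 58;  R = 3+3 = 6,  c = 58−6² = 22
v_rel = (-10, -6),  |v_rel|² = 136;  v_rel·d = (-10)·(-3) + (-6)·(-7) = 72
136·t² − 144·t + 22 = 0  ⇒  m = 72² − 136·22 = 2192
m = 2192 > 0,  v_rel·d = 72 > 0  ⇒  inside

inside=yes margin=2192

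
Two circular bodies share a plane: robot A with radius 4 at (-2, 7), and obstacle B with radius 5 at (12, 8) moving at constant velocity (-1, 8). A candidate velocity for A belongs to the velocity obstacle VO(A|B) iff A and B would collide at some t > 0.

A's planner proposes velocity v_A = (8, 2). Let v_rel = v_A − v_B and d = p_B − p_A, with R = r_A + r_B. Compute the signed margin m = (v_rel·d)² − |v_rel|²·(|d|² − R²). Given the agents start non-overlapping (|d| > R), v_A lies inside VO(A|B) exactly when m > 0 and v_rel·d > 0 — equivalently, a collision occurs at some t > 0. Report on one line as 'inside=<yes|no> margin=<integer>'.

d = (14, 1),  |d|² = 197;  R = 4+5 = 9,  c = 197−9² = 116
v_rel = (9, -6),  |v_rel|² = 117;  v_rel·d = (9)·(14) + (-6)·(1) = 120
117·t² − 240·t + 116 = 0  ⇒  m = 120² − 117·116 = 828
m = 828 > 0,  v_rel·d = 120 > 0  ⇒  inside

inside=yes margin=828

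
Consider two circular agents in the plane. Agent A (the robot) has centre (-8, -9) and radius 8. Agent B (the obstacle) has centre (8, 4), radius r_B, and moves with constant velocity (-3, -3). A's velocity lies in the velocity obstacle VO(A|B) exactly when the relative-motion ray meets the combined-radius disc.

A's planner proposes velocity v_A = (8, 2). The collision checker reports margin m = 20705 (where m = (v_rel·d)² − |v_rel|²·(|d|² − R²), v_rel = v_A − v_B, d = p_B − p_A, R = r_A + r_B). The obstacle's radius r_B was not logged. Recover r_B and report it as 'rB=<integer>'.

m = 20705
d = (16, 13);  v_rel = (11, 5),  |v_rel|² = 146
v_rel×d = (11)·(13) − (5)·(16) = 63
since m = R²·146 − 63²:  R² = (3969 + 20705) / 146 = 169
R = √169 = 13  ⇒  r_B = 13 − 8 = 5

rB=5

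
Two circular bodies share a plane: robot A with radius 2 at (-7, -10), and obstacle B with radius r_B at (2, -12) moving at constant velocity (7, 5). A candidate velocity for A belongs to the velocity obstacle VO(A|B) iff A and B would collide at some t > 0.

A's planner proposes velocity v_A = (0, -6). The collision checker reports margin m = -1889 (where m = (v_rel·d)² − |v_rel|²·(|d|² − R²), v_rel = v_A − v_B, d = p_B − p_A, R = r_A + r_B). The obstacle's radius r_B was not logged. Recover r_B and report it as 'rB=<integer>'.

m = -1889
d = (9, -2);  v_rel = (-7, -11),  |v_rel|² = 170
v_rel×d = (-7)·(-2) − (-11)·(9) = 113
since m = R²·170 − 113²:  R² = (12769 + -1889) / 170 = 64
R = √64 = 8  ⇒  r_B = 8 − 2 = 6

rB=6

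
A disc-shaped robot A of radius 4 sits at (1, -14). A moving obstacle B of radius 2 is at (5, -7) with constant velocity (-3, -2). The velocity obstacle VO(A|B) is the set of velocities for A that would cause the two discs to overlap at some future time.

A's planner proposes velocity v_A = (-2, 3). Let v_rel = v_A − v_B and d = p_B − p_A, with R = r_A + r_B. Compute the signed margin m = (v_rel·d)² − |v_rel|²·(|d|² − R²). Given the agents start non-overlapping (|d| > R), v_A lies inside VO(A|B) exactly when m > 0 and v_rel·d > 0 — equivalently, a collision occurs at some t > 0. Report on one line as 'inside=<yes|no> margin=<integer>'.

d = (4, 7),  |d|² = 65;  R = 4+2 = 6,  c = 65−6² = 29
v_rel = (1, 5),  |v_rel|² = 26;  v_rel·d = (1)·(4) + (5)·(7) = 39
26·t² − 78·t + 29 = 0  ⇒  m = 39² − 26·29 = 767
m = 767 > 0,  v_rel·d = 39 > 0  ⇒  inside

inside=yes margin=767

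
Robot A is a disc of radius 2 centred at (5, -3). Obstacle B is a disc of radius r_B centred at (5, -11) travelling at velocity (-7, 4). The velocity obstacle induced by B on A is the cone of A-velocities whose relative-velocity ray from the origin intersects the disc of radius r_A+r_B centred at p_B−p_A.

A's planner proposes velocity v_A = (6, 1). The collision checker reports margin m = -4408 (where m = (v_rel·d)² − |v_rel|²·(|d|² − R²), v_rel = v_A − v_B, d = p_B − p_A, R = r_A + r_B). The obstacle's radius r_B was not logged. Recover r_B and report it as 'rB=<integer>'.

m = -4408
d = (0, -8);  v_rel = (13, -3),  |v_rel|² = 178
v_rel×d = (13)·(-8) − (-3)·(0) = -104
since m = R²·178 − (-104)²:  R² = (10816 + -4408) / 178 = 36
R = √36 = 6  ⇒  r_B = 6 − 2 = 4

rB=4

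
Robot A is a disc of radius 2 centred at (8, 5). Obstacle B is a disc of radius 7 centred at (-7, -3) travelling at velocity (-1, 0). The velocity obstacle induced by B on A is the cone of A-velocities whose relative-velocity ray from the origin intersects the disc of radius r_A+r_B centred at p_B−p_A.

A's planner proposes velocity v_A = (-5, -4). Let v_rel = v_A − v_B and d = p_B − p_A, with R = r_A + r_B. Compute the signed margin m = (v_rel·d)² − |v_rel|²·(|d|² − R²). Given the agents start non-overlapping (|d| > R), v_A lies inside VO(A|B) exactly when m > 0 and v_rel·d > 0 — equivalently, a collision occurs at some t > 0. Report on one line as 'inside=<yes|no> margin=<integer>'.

d = (-15, -8),  |d|² = 289;  R = 2+7 = 9,  c = 289−9² = 208
v_rel = (-4, -4),  |v_rel|² = 32;  v_rel·d = (-4)·(-15) + (-4)·(-8) = 92
32·t² − 184·t + 208 = 0  ⇒  m = 92² − 32·208 = 1808
m = 1808 > 0,  v_rel·d = 92 > 0  ⇒  inside

inside=yes margin=1808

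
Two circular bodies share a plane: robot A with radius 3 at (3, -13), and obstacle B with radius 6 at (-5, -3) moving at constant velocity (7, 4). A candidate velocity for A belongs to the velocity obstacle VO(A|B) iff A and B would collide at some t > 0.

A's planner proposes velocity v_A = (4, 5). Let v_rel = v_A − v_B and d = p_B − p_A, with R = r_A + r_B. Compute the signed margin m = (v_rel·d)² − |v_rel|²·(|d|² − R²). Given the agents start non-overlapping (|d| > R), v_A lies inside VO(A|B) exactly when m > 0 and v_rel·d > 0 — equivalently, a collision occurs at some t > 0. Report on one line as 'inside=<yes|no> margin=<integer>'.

d = (-8, 10),  |d|² = 164;  R = 3+6 = 9,  c = 164−9² = 83
v_rel = (-3, 1),  |v_rel|² = 10;  v_rel·d = (-3)·(-8) + (1)·(10) = 34
10·t² − 68·t + 83 = 0  ⇒  m = 34² − 10·83 = 326
m = 326 > 0,  v_rel·d = 34 > 0  ⇒  inside

inside=yes margin=326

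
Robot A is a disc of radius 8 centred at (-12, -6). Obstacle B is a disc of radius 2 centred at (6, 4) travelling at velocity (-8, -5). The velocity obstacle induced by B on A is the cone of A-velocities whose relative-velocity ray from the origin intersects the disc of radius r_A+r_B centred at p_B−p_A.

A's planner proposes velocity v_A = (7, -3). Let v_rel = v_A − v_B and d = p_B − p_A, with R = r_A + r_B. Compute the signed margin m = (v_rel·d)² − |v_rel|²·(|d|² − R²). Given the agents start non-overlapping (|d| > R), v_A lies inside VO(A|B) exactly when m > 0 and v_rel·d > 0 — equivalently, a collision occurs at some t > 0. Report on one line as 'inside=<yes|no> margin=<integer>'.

d = (18, 10),  |d|² = 424;  R = 8+2 = 10,  c = 424−10² = 324
v_rel = (15, 2),  |v_rel|² = 229;  v_rel·d = (15)·(18) + (2)·(10) = 290
229·t² − 580·t + 324 = 0  ⇒  m = 290² − 229·324 = 9904
m = 9904 > 0,  v_rel·d = 290 > 0  ⇒  inside

inside=yes margin=9904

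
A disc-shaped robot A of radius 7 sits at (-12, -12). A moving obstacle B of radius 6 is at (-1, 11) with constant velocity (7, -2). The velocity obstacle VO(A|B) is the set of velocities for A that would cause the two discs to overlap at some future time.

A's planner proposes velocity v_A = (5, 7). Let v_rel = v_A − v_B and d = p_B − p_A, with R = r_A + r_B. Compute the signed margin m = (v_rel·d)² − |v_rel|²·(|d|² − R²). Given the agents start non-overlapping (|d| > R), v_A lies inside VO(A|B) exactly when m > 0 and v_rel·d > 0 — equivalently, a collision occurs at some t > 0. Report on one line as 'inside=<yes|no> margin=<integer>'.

d = (11, 23),  |d|² = 650;  R = 7+6 = 13,  c = 650−13² = 481
v_rel = (-2, 9),  |v_rel|² = 85;  v_rel·d = (-2)·(11) + (9)·(23) = 185
85·t² − 370·t + 481 = 0  ⇒  m = 185² − 85·481 = -6660
m = -6660 < 0,  v_rel·d = 185 > 0  ⇒  outside

inside=no margin=-6660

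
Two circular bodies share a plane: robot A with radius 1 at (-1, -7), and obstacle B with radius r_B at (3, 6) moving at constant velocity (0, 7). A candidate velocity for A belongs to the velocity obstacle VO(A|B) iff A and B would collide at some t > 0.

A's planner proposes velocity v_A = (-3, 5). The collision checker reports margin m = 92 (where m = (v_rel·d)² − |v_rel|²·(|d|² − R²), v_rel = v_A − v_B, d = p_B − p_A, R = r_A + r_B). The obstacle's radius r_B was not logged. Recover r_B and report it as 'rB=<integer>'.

m = 92
d = (4, 13);  v_rel = (-3, -2),  |v_rel|² = 13
v_rel×d = (-3)·(13) − (-2)·(4) = -31
since m = R²·13 − (-31)²:  R² = (961 + 92) / 13 = 81
R = √81 = 9  ⇒  r_B = 9 − 1 = 8

rB=8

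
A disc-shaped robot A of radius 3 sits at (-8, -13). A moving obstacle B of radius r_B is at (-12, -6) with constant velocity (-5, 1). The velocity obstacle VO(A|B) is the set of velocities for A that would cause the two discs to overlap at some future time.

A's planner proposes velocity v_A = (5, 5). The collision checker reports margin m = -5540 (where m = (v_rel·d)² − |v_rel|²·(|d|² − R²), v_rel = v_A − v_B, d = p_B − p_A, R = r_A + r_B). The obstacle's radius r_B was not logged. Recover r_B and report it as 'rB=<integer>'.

m = -5540
d = (-4, 7);  v_rel = (10, 4),  |v_rel|² = 116
v_rel×d = (10)·(7) − (4)·(-4) = 86
since m = R²·116 − 86²:  R² = (7396 + -5540) / 116 = 16
R = √16 = 4  ⇒  r_B = 4 − 3 = 1

rB=1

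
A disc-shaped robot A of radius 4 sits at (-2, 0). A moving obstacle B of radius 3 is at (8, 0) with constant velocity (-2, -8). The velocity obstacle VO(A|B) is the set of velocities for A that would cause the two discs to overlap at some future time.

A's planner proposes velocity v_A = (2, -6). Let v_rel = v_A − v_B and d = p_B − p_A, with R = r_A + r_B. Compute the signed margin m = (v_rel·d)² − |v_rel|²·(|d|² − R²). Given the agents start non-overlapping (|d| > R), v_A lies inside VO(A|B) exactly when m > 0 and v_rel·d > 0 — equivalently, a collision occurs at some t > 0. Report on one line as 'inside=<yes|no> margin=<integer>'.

d = (10, 0),  |d|² = 100;  R = 4+3 = 7,  c = 100−7² = 51
v_rel = (4, 2),  |v_rel|² = 20;  v_rel·d = (4)·(10) + (2)·(0) = 40
20·t² − 80·t + 51 = 0  ⇒  m = 40² − 20·51 = 580
m = 580 > 0,  v_rel·d = 40 > 0  ⇒  inside

inside=yes margin=580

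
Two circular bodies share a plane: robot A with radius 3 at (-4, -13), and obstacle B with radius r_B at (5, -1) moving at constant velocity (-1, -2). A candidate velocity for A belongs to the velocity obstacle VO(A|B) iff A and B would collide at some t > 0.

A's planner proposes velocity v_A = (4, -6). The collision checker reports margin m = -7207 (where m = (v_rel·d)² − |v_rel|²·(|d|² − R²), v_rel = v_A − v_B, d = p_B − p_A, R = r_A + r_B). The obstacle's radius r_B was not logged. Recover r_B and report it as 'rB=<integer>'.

m = -7207
d = (9, 12);  v_rel = (5, -4),  |v_rel|² = 41
v_rel×d = (5)·(12) − (-4)·(9) = 96
since m = R²·41 − 96²:  R² = (9216 + -7207) / 41 = 49
R = √49 = 7  ⇒  r_B = 7 − 3 = 4

rB=4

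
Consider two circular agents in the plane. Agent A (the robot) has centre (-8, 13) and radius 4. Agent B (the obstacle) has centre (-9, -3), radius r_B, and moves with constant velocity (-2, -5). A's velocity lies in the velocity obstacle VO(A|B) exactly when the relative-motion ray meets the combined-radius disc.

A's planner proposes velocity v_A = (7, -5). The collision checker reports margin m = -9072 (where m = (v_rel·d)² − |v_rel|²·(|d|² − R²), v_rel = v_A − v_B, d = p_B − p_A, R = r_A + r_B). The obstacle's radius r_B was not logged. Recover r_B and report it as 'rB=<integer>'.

m = -9072
d = (-1, -16);  v_rel = (9, 0),  |v_rel|² = 81
v_rel×d = (9)·(-16) − (0)·(-1) = -144
since m = R²·81 − (-144)²:  R² = (20736 + -9072) / 81 = 144
R = √144 = 12  ⇒  r_B = 12 − 4 = 8

rB=8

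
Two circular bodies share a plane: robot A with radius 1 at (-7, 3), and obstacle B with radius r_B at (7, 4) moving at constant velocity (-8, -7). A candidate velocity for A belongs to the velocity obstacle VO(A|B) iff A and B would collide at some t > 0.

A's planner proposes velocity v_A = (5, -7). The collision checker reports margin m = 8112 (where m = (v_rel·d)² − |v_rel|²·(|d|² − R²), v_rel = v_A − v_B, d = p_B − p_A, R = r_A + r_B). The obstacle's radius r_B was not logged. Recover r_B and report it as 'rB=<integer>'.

m = 8112
d = (14, 1);  v_rel = (13, 0),  |v_rel|² = 169
v_rel×d = (13)·(1) − (0)·(14) = 13
since m = R²·169 − 13²:  R² = (169 + 8112) / 169 = 49
R = √49 = 7  ⇒  r_B = 7 − 1 = 6

rB=6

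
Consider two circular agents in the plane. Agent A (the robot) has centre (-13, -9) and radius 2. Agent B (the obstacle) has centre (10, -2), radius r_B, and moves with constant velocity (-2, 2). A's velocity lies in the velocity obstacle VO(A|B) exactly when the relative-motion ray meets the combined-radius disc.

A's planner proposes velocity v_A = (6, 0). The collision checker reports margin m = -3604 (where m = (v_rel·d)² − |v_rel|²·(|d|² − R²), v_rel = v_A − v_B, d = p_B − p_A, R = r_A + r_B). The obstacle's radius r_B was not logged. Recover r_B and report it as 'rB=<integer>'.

m = -3604
d = (23, 7);  v_rel = (8, -2),  |v_rel|² = 68
v_rel×d = (8)·(7) − (-2)·(23) = 102
since m = R²·68 − 102²:  R² = (10404 + -3604) / 68 = 100
R = √100 = 10  ⇒  r_B = 10 − 2 = 8

rB=8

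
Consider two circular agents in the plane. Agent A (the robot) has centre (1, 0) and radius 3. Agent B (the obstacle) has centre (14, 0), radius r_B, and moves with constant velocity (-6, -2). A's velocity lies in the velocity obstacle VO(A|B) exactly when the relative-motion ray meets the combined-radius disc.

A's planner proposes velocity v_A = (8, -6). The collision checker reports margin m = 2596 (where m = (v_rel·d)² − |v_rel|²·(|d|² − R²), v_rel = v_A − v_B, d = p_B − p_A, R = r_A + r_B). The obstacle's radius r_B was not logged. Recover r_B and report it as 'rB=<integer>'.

m = 2596
d = (13, 0);  v_rel = (14, -4),  |v_rel|² = 212
v_rel×d = (14)·(0) − (-4)·(13) = 52
since m = R²·212 − 52²:  R² = (2704 + 2596) / 212 = 25
R = √25 = 5  ⇒  r_B = 5 − 3 = 2

rB=2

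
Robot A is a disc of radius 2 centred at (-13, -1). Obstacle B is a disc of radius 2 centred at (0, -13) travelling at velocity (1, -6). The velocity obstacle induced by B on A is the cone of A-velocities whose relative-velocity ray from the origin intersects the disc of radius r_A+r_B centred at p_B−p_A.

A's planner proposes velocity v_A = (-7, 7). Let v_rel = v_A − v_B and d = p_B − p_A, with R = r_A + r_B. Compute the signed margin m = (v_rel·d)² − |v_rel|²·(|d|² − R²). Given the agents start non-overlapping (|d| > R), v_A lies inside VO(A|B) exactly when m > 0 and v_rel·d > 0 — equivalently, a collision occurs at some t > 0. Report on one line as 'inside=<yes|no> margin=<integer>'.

d = (13, -12),  |d|² = 313;  R = 2+2 = 4,  c = 313−4² = 297
v_rel = (-8, 13),  |v_rel|² = 233;  v_rel·d = (-8)·(13) + (13)·(-12) = -260
233·t² + 520·t + 297 = 0  ⇒  m = (-260)² − 233·297 = -1601
m = -1601 < 0,  v_rel·d = -260 < 0  ⇒  outside

inside=no margin=-1601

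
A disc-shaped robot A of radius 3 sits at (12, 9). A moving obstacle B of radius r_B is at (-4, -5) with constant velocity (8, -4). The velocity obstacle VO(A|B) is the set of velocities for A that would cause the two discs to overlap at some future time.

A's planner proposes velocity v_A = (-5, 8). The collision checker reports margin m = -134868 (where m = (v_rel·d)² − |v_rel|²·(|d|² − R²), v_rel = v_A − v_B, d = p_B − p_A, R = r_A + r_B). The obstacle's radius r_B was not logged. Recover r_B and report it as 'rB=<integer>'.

m = -134868
d = (-16, -14);  v_rel = (-13, 12),  |v_rel|² = 313
v_rel×d = (-13)·(-14) − (12)·(-16) = 374
since m = R²·313 − 374²:  R² = (139876 + -134868) / 313 = 16
R = √16 = 4  ⇒  r_B = 4 − 3 = 1

rB=1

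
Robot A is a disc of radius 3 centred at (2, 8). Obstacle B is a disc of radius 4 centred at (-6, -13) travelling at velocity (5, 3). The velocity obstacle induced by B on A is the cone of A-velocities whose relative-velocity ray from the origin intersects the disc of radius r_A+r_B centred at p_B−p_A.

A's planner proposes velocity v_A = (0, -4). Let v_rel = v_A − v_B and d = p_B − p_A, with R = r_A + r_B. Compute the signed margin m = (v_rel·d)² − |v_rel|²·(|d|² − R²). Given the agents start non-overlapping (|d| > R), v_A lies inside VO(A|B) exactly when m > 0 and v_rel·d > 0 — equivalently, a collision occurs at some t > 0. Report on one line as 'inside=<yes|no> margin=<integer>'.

d = (-8, -21),  |d|² = 505;  R = 3+4 = 7,  c = 505−7² = 456
v_rel = (-5, -7),  |v_rel|² = 74;  v_rel·d = (-5)·(-8) + (-7)·(-21) = 187
74·t² − 374·t + 456 = 0  ⇒  m = 187² − 74·456 = 1225
m = 1225 > 0,  v_rel·d = 187 > 0  ⇒  inside

inside=yes margin=1225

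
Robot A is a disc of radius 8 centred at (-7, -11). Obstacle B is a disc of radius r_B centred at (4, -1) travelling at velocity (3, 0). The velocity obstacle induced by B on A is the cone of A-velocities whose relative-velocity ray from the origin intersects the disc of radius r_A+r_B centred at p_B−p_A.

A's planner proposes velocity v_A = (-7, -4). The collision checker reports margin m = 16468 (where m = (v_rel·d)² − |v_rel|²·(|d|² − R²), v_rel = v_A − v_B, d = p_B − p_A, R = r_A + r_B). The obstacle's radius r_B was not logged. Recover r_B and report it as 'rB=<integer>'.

m = 16468
d = (11, 10);  v_rel = (-10, -4),  |v_rel|² = 116
v_rel×d = (-10)·(10) − (-4)·(11) = -56
since m = R²·116 − (-56)²:  R² = (3136 + 16468) / 116 = 169
R = √169 = 13  ⇒  r_B = 13 − 8 = 5

rB=5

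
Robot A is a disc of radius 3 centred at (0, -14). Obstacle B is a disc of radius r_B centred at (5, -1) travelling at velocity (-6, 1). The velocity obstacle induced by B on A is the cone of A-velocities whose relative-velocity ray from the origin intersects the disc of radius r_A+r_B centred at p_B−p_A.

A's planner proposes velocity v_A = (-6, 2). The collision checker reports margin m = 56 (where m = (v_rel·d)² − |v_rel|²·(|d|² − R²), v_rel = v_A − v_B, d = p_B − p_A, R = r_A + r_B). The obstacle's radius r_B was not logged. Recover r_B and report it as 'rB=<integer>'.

m = 56
d = (5, 13);  v_rel = (0, 1),  |v_rel|² = 1
v_rel×d = (0)·(13) − (1)·(5) = -5
since m = R²·1 − (-5)²:  R² = (25 + 56) / 1 = 81
R = √81 = 9  ⇒  r_B = 9 − 3 = 6

rB=6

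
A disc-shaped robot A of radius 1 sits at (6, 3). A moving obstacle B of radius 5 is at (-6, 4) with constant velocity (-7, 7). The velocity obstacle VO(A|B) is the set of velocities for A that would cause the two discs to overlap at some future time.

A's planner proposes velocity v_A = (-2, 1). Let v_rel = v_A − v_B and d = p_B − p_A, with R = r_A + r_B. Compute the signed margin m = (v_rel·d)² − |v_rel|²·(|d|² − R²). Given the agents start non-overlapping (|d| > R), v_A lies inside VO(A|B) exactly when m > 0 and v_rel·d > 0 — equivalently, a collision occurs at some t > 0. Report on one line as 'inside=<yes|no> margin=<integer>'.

d = (-12, 1),  |d|² = 145;  R = 1+5 = 6,  c = 145−6² = 109
v_rel = (5, -6),  |v_rel|² = 61;  v_rel·d = (5)·(-12) + (-6)·(1) = -66
61·t² + 132·t + 109 = 0  ⇒  m = (-66)² − 61·109 = -2293
m = -2293 < 0,  v_rel·d = -66 < 0  ⇒  outside

inside=no margin=-2293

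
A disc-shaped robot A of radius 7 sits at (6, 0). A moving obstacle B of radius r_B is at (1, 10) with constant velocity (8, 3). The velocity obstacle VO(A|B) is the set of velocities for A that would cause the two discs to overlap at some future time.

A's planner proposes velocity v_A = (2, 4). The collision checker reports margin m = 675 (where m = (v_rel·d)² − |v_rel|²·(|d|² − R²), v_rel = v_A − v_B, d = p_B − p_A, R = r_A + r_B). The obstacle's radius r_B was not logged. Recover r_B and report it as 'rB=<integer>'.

m = 675
d = (-5, 10);  v_rel = (-6, 1),  |v_rel|² = 37
v_rel×d = (-6)·(10) − (1)·(-5) = -55
since m = R²·37 − (-55)²:  R² = (3025 + 675) / 37 = 100
R = √100 = 10  ⇒  r_B = 10 − 7 = 3

rB=3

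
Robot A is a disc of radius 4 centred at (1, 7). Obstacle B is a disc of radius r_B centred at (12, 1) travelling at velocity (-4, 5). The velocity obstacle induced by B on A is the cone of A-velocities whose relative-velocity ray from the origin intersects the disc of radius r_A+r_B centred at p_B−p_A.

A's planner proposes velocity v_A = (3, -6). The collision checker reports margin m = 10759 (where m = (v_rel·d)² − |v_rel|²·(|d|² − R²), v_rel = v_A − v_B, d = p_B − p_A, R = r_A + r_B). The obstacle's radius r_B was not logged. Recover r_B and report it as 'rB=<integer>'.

m = 10759
d = (11, -6);  v_rel = (7, -11),  |v_rel|² = 170
v_rel×d = (7)·(-6) − (-11)·(11) = 79
since m = R²·170 − 79²:  R² = (6241 + 10759) / 170 = 100
R = √100 = 10  ⇒  r_B = 10 − 4 = 6

rB=6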